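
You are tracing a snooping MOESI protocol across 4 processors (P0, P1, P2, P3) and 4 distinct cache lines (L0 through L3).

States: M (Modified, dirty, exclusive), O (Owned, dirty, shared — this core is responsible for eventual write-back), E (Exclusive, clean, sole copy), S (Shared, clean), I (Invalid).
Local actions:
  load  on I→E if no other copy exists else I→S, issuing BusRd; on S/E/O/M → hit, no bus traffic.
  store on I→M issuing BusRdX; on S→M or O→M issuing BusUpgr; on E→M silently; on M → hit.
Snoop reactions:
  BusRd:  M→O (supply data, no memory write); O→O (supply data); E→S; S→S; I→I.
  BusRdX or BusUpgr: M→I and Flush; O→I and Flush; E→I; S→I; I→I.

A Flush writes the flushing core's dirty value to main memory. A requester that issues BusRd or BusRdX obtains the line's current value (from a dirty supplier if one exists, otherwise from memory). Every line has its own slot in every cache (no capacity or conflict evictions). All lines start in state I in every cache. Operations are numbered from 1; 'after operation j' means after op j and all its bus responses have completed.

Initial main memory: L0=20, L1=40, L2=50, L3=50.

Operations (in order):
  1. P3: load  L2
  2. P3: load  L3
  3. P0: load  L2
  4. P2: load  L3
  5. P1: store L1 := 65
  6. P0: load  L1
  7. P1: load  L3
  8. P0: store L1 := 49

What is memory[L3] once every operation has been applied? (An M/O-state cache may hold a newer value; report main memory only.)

step 1: P3: load  L2  ⟶  IIIE  (L2)  txn=BusRd  M[L2]=50
step 2: P3: load  L3  ⟶  IIIE  (L3)  txn=BusRd  M[L3]=50
step 3: P0: load  L2  ⟶  SIIS  (L2)  txn=BusRd  M[L2]=50
step 4: P2: load  L3  ⟶  IISS  (L3)  txn=BusRd  M[L3]=50
step 5: P1: store L1 := 65  ⟶  IMII  (L1)  txn=BusRdX  M[L1]=40
step 6: P0: load  L1  ⟶  SOII  (L1)  txn=BusRd  M[L1]=40
step 7: P1: load  L3  ⟶  ISSS  (L3)  txn=BusRd  M[L3]=50
step 8: P0: store L1 := 49  ⟶  MIII  (L1)  txn=BusUpgr+Flush  M[L1]=65

memory[L3] = 50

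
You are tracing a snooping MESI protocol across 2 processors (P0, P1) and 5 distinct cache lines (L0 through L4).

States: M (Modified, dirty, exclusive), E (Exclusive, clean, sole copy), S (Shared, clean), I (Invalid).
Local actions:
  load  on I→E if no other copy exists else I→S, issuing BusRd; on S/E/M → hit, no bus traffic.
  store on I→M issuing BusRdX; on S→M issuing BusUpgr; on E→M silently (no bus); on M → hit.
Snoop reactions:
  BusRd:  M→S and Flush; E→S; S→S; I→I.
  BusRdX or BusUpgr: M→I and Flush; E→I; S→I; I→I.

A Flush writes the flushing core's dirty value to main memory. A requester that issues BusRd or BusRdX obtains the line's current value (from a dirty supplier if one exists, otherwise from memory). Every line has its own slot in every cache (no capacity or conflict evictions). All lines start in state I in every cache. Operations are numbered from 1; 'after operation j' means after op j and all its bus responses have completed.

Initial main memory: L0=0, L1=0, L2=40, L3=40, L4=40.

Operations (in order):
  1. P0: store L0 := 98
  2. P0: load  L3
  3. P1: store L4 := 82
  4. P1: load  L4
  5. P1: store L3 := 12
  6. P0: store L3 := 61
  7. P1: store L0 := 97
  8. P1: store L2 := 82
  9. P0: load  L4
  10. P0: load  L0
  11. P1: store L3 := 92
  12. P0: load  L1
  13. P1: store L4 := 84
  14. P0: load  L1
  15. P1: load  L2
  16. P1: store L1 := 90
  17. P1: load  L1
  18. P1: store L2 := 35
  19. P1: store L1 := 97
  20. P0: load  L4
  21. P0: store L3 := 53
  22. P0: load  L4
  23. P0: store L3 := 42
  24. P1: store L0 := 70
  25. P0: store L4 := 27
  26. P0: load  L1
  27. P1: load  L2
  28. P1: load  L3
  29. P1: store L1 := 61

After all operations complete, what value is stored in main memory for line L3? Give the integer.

memory[L3] = 42

  op1 P0: store L0 := 98 → M/I on L0; bus BusRdX; mem=0
  op2 P0: load  L3 → E/I on L3; bus BusRd; mem=40
  op3 P1: store L4 := 82 → I/M on L4; bus BusRdX; mem=40
  op4 P1: load  L4 → I/M on L4; bus (none); mem=40
  op5 P1: store L3 := 12 → I/M on L3; bus BusRdX; mem=40
  op6 P0: store L3 := 61 → M/I on L3; bus BusRdX Flush; mem=12
  op7 P1: store L0 := 97 → I/M on L0; bus BusRdX Flush; mem=98
  op8 P1: store L2 := 82 → I/M on L2; bus BusRdX; mem=40
  op9 P0: load  L4 → S/S on L4; bus BusRd Flush; mem=82
  op10 P0: load  L0 → S/S on L0; bus BusRd Flush; mem=97
  op11 P1: store L3 := 92 → I/M on L3; bus BusRdX Flush; mem=61
  op12 P0: load  L1 → E/I on L1; bus BusRd; mem=0
  op13 P1: store L4 := 84 → I/M on L4; bus BusUpgr; mem=82
  op14 P0: load  L1 → E/I on L1; bus (none); mem=0
  op15 P1: load  L2 → I/M on L2; bus (none); mem=40
  op16 P1: store L1 := 90 → I/M on L1; bus BusRdX; mem=0
  op17 P1: load  L1 → I/M on L1; bus (none); mem=0
  op18 P1: store L2 := 35 → I/M on L2; bus (none); mem=40
  op19 P1: store L1 := 97 → I/M on L1; bus (none); mem=0
  op20 P0: load  L4 → S/S on L4; bus BusRd Flush; mem=84
  op21 P0: store L3 := 53 → M/I on L3; bus BusRdX Flush; mem=92
  op22 P0: load  L4 → S/S on L4; bus (none); mem=84
  op23 P0: store L3 := 42 → M/I on L3; bus (none); mem=92
  op24 P1: store L0 := 70 → I/M on L0; bus BusUpgr; mem=97
  op25 P0: store L4 := 27 → M/I on L4; bus BusUpgr; mem=84
  op26 P0: load  L1 → S/S on L1; bus BusRd Flush; mem=97
  op27 P1: load  L2 → I/M on L2; bus (none); mem=40
  op28 P1: load  L3 → S/S on L3; bus BusRd Flush; mem=42
  op29 P1: store L1 := 61 → I/M on L1; bus BusUpgr; mem=97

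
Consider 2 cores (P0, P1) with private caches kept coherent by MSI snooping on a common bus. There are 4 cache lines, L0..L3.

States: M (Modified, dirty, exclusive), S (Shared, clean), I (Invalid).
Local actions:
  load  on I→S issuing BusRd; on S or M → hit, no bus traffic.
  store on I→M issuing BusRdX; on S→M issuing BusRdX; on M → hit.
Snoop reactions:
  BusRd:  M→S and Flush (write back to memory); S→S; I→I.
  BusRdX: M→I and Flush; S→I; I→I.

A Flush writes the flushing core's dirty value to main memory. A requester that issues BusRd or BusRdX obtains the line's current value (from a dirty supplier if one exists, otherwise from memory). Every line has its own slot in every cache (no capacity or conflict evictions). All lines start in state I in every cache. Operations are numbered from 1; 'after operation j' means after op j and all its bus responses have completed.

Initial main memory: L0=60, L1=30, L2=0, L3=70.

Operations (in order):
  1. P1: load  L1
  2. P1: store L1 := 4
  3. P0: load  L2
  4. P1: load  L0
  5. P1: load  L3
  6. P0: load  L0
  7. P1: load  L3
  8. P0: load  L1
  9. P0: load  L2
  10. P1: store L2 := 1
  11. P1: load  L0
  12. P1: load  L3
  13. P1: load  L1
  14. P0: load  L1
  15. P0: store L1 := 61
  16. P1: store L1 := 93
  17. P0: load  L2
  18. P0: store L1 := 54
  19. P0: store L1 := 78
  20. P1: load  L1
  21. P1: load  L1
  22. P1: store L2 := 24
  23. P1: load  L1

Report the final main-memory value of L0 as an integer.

step 1: P1: load  L1  ⟶  IS  (L1)  txn=BusRd  M[L1]=30
step 2: P1: store L1 := 4  ⟶  IM  (L1)  txn=BusRdX  M[L1]=30
step 3: P0: load  L2  ⟶  SI  (L2)  txn=BusRd  M[L2]=0
step 4: P1: load  L0  ⟶  IS  (L0)  txn=BusRd  M[L0]=60
step 5: P1: load  L3  ⟶  IS  (L3)  txn=BusRd  M[L3]=70
step 6: P0: load  L0  ⟶  SS  (L0)  txn=BusRd  M[L0]=60
step 7: P1: load  L3  ⟶  IS  (L3)  txn=∅  M[L3]=70
step 8: P0: load  L1  ⟶  SS  (L1)  txn=BusRd+Flush  M[L1]=4
step 9: P0: load  L2  ⟶  SI  (L2)  txn=∅  M[L2]=0
step 10: P1: store L2 := 1  ⟶  IM  (L2)  txn=BusRdX  M[L2]=0
step 11: P1: load  L0  ⟶  SS  (L0)  txn=∅  M[L0]=60
step 12: P1: load  L3  ⟶  IS  (L3)  txn=∅  M[L3]=70
step 13: P1: load  L1  ⟶  SS  (L1)  txn=∅  M[L1]=4
step 14: P0: load  L1  ⟶  SS  (L1)  txn=∅  M[L1]=4
step 15: P0: store L1 := 61  ⟶  MI  (L1)  txn=BusRdX  M[L1]=4
step 16: P1: store L1 := 93  ⟶  IM  (L1)  txn=BusRdX+Flush  M[L1]=61
step 17: P0: load  L2  ⟶  SS  (L2)  txn=BusRd+Flush  M[L2]=1
step 18: P0: store L1 := 54  ⟶  MI  (L1)  txn=BusRdX+Flush  M[L1]=93
step 19: P0: store L1 := 78  ⟶  MI  (L1)  txn=∅  M[L1]=93
step 20: P1: load  L1  ⟶  SS  (L1)  txn=BusRd+Flush  M[L1]=78
step 21: P1: load  L1  ⟶  SS  (L1)  txn=∅  M[L1]=78
step 22: P1: store L2 := 24  ⟶  IM  (L2)  txn=BusRdX  M[L2]=1
step 23: P1: load  L1  ⟶  SS  (L1)  txn=∅  M[L1]=78

memory[L0] = 60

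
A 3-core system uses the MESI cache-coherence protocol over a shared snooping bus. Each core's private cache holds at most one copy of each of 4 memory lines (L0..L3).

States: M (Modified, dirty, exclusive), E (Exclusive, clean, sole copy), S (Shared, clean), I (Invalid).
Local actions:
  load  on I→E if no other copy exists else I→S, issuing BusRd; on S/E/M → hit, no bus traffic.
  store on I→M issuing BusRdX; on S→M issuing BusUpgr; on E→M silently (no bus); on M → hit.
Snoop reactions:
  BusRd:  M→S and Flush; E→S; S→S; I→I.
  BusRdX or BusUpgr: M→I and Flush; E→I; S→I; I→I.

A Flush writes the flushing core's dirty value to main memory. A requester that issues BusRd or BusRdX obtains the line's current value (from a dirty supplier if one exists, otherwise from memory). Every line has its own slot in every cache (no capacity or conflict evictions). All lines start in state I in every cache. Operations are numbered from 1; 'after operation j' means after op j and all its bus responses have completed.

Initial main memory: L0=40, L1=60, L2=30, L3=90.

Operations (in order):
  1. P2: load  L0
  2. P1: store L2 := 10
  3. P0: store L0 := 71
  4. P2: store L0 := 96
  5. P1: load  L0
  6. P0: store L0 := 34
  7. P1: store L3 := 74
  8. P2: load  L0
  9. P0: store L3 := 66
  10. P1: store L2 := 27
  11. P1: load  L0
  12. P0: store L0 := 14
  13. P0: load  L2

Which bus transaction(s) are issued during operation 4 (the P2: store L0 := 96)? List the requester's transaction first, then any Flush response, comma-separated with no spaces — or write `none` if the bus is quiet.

1. P2: load  L0  bus=[BusRd]  L0: P0=I P1=I P2=E  mem[L0]=40
2. P1: store L2 := 10  bus=[BusRdX]  L2: P0=I P1=M P2=I  mem[L2]=30
3. P0: store L0 := 71  bus=[BusRdX]  L0: P0=M P1=I P2=I  mem[L0]=40
4. P2: store L0 := 96  bus=[BusRdX,Flush]  L0: P0=I P1=I P2=M  mem[L0]=71
5. P1: load  L0  bus=[BusRd,Flush]  L0: P0=I P1=S P2=S  mem[L0]=96
6. P0: store L0 := 34  bus=[BusRdX]  L0: P0=M P1=I P2=I  mem[L0]=96
7. P1: store L3 := 74  bus=[BusRdX]  L3: P0=I P1=M P2=I  mem[L3]=90
8. P2: load  L0  bus=[BusRd,Flush]  L0: P0=S P1=I P2=S  mem[L0]=34
9. P0: store L3 := 66  bus=[BusRdX,Flush]  L3: P0=M P1=I P2=I  mem[L3]=74
10. P1: store L2 := 27  bus=[-]  L2: P0=I P1=M P2=I  mem[L2]=30
11. P1: load  L0  bus=[BusRd]  L0: P0=S P1=S P2=S  mem[L0]=34
12. P0: store L0 := 14  bus=[BusUpgr]  L0: P0=M P1=I P2=I  mem[L0]=34
13. P0: load  L2  bus=[BusRd,Flush]  L2: P0=S P1=S P2=I  mem[L2]=27

bus = BusRdX,Flush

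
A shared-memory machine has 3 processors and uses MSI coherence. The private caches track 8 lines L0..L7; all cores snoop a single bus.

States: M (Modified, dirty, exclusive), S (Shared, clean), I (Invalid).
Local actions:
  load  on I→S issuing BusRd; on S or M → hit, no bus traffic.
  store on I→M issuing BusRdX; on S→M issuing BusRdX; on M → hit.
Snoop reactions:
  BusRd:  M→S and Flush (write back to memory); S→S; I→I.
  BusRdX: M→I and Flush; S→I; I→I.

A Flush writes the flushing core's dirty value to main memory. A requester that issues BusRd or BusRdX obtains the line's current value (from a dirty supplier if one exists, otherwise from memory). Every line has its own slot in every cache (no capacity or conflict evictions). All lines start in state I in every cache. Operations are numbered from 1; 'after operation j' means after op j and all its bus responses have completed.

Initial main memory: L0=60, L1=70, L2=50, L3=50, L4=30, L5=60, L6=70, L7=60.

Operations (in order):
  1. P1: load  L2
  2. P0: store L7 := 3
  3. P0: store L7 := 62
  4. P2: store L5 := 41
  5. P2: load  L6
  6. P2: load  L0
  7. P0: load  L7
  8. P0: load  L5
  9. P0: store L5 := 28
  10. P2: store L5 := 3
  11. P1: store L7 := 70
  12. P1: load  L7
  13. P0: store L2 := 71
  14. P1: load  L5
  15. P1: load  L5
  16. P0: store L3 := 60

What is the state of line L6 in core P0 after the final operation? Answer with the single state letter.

  op1 P1: load  L2 → I/S/I on L2; bus BusRd; mem=50
  op2 P0: store L7 := 3 → M/I/I on L7; bus BusRdX; mem=60
  op3 P0: store L7 := 62 → M/I/I on L7; bus (none); mem=60
  op4 P2: store L5 := 41 → I/I/M on L5; bus BusRdX; mem=60
  op5 P2: load  L6 → I/I/S on L6; bus BusRd; mem=70
  op6 P2: load  L0 → I/I/S on L0; bus BusRd; mem=60
  op7 P0: load  L7 → M/I/I on L7; bus (none); mem=60
  op8 P0: load  L5 → S/I/S on L5; bus BusRd Flush; mem=41
  op9 P0: store L5 := 28 → M/I/I on L5; bus BusRdX; mem=41
  op10 P2: store L5 := 3 → I/I/M on L5; bus BusRdX Flush; mem=28
  op11 P1: store L7 := 70 → I/M/I on L7; bus BusRdX Flush; mem=62
  op12 P1: load  L7 → I/M/I on L7; bus (none); mem=62
  op13 P0: store L2 := 71 → M/I/I on L2; bus BusRdX; mem=50
  op14 P1: load  L5 → I/S/S on L5; bus BusRd Flush; mem=3
  op15 P1: load  L5 → I/S/S on L5; bus (none); mem=3
  op16 P0: store L3 := 60 → M/I/I on L3; bus BusRdX; mem=50

state = I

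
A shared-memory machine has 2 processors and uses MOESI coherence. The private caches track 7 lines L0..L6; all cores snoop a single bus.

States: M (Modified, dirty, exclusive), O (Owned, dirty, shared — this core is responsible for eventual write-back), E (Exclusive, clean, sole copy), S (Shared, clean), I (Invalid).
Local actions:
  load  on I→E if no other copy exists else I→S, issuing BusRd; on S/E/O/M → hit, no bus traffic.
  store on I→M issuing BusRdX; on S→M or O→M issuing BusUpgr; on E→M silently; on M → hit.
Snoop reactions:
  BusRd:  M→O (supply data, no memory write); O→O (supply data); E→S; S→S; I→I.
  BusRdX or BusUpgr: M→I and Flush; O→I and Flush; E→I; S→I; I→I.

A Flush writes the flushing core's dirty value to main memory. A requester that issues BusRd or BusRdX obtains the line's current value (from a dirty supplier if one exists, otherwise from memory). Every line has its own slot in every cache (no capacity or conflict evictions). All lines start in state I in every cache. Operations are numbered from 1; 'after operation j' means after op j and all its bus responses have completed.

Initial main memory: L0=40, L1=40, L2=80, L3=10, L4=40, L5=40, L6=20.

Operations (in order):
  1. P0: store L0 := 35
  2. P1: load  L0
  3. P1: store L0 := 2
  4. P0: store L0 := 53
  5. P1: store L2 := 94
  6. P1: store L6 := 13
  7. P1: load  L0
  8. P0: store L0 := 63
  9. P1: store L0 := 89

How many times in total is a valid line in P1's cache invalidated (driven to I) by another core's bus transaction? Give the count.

invalidations = 2

[1] P0: store L0 := 35 | P0:M(35), P1:I | bus: BusRdX
[2] P1: load  L0 | P0:O(35), P1:S(35) | bus: BusRd
[3] P1: store L0 := 2 | P0:I, P1:M(2) | bus: BusUpgr,Flush
[4] P0: store L0 := 53 | P0:M(53), P1:I | bus: BusRdX,Flush
[5] P1: store L2 := 94 | P0:I, P1:M(94) | bus: BusRdX
[6] P1: store L6 := 13 | P0:I, P1:M(13) | bus: BusRdX
[7] P1: load  L0 | P0:O(53), P1:S(53) | bus: BusRd
[8] P0: store L0 := 63 | P0:M(63), P1:I | bus: BusUpgr
[9] P1: store L0 := 89 | P0:I, P1:M(89) | bus: BusRdX,Flush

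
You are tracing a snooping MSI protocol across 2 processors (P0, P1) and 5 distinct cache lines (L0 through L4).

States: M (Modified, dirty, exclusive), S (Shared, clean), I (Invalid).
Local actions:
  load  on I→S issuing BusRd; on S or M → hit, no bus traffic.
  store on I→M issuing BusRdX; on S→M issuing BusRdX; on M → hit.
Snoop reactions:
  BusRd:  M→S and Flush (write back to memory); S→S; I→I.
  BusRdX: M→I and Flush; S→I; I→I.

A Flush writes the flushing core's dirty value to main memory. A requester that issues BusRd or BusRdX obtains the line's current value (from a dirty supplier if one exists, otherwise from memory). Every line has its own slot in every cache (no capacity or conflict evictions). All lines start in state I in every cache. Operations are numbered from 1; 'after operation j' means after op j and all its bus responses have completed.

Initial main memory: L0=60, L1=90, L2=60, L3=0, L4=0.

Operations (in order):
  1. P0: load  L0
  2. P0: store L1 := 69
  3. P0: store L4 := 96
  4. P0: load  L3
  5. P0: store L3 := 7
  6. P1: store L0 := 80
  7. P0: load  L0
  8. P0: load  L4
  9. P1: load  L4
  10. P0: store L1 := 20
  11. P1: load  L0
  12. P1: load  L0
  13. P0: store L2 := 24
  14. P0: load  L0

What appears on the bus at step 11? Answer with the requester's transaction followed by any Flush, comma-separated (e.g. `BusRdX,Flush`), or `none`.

1. P0: load  L0  bus=[BusRd]  L0: P0=S P1=I  mem[L0]=60
2. P0: store L1 := 69  bus=[BusRdX]  L1: P0=M P1=I  mem[L1]=90
3. P0: store L4 := 96  bus=[BusRdX]  L4: P0=M P1=I  mem[L4]=0
4. P0: load  L3  bus=[BusRd]  L3: P0=S P1=I  mem[L3]=0
5. P0: store L3 := 7  bus=[BusRdX]  L3: P0=M P1=I  mem[L3]=0
6. P1: store L0 := 80  bus=[BusRdX]  L0: P0=I P1=M  mem[L0]=60
7. P0: load  L0  bus=[BusRd,Flush]  L0: P0=S P1=S  mem[L0]=80
8. P0: load  L4  bus=[-]  L4: P0=M P1=I  mem[L4]=0
9. P1: load  L4  bus=[BusRd,Flush]  L4: P0=S P1=S  mem[L4]=96
10. P0: store L1 := 20  bus=[-]  L1: P0=M P1=I  mem[L1]=90
11. P1: load  L0  bus=[-]  L0: P0=S P1=S  mem[L0]=80
12. P1: load  L0  bus=[-]  L0: P0=S P1=S  mem[L0]=80
13. P0: store L2 := 24  bus=[BusRdX]  L2: P0=M P1=I  mem[L2]=60
14. P0: load  L0  bus=[-]  L0: P0=S P1=S  mem[L0]=80

bus = none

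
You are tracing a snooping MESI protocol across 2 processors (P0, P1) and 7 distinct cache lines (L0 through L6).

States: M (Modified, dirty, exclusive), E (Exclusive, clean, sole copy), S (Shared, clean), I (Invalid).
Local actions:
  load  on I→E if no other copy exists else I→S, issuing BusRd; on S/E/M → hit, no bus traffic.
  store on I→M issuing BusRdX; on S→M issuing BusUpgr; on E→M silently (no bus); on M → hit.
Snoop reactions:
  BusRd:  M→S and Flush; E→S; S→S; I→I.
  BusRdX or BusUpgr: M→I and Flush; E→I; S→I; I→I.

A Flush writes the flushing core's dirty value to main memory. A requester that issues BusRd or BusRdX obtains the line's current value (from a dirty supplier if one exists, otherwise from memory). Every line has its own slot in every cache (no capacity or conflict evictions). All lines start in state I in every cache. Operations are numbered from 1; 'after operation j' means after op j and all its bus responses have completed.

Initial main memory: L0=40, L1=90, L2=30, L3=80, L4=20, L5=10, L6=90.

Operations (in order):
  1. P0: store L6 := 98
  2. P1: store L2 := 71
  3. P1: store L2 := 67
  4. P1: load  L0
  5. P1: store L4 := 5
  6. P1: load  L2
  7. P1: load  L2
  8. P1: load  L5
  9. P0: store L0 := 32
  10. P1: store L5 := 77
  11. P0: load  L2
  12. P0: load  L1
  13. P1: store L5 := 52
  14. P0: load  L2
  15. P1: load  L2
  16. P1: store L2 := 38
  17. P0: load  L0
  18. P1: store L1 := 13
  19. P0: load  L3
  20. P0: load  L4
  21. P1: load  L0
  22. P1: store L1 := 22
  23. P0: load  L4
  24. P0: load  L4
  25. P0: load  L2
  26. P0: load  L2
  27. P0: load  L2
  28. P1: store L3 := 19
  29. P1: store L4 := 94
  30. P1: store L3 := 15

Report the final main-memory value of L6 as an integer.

memory[L6] = 90

1. P0: store L6 := 98  bus=[BusRdX]  L6: P0=M P1=I  mem[L6]=90
2. P1: store L2 := 71  bus=[BusRdX]  L2: P0=I P1=M  mem[L2]=30
3. P1: store L2 := 67  bus=[-]  L2: P0=I P1=M  mem[L2]=30
4. P1: load  L0  bus=[BusRd]  L0: P0=I P1=E  mem[L0]=40
5. P1: store L4 := 5  bus=[BusRdX]  L4: P0=I P1=M  mem[L4]=20
6. P1: load  L2  bus=[-]  L2: P0=I P1=M  mem[L2]=30
7. P1: load  L2  bus=[-]  L2: P0=I P1=M  mem[L2]=30
8. P1: load  L5  bus=[BusRd]  L5: P0=I P1=E  mem[L5]=10
9. P0: store L0 := 32  bus=[BusRdX]  L0: P0=M P1=I  mem[L0]=40
10. P1: store L5 := 77  bus=[-]  L5: P0=I P1=M  mem[L5]=10
11. P0: load  L2  bus=[BusRd,Flush]  L2: P0=S P1=S  mem[L2]=67
12. P0: load  L1  bus=[BusRd]  L1: P0=E P1=I  mem[L1]=90
13. P1: store L5 := 52  bus=[-]  L5: P0=I P1=M  mem[L5]=10
14. P0: load  L2  bus=[-]  L2: P0=S P1=S  mem[L2]=67
15. P1: load  L2  bus=[-]  L2: P0=S P1=S  mem[L2]=67
16. P1: store L2 := 38  bus=[BusUpgr]  L2: P0=I P1=M  mem[L2]=67
17. P0: load  L0  bus=[-]  L0: P0=M P1=I  mem[L0]=40
18. P1: store L1 := 13  bus=[BusRdX]  L1: P0=I P1=M  mem[L1]=90
19. P0: load  L3  bus=[BusRd]  L3: P0=E P1=I  mem[L3]=80
20. P0: load  L4  bus=[BusRd,Flush]  L4: P0=S P1=S  mem[L4]=5
21. P1: load  L0  bus=[BusRd,Flush]  L0: P0=S P1=S  mem[L0]=32
22. P1: store L1 := 22  bus=[-]  L1: P0=I P1=M  mem[L1]=90
23. P0: load  L4  bus=[-]  L4: P0=S P1=S  mem[L4]=5
24. P0: load  L4  bus=[-]  L4: P0=S P1=S  mem[L4]=5
25. P0: load  L2  bus=[BusRd,Flush]  L2: P0=S P1=S  mem[L2]=38
26. P0: load  L2  bus=[-]  L2: P0=S P1=S  mem[L2]=38
27. P0: load  L2  bus=[-]  L2: P0=S P1=S  mem[L2]=38
28. P1: store L3 := 19  bus=[BusRdX]  L3: P0=I P1=M  mem[L3]=80
29. P1: store L4 := 94  bus=[BusUpgr]  L4: P0=I P1=M  mem[L4]=5
30. P1: store L3 := 15  bus=[-]  L3: P0=I P1=M  mem[L3]=80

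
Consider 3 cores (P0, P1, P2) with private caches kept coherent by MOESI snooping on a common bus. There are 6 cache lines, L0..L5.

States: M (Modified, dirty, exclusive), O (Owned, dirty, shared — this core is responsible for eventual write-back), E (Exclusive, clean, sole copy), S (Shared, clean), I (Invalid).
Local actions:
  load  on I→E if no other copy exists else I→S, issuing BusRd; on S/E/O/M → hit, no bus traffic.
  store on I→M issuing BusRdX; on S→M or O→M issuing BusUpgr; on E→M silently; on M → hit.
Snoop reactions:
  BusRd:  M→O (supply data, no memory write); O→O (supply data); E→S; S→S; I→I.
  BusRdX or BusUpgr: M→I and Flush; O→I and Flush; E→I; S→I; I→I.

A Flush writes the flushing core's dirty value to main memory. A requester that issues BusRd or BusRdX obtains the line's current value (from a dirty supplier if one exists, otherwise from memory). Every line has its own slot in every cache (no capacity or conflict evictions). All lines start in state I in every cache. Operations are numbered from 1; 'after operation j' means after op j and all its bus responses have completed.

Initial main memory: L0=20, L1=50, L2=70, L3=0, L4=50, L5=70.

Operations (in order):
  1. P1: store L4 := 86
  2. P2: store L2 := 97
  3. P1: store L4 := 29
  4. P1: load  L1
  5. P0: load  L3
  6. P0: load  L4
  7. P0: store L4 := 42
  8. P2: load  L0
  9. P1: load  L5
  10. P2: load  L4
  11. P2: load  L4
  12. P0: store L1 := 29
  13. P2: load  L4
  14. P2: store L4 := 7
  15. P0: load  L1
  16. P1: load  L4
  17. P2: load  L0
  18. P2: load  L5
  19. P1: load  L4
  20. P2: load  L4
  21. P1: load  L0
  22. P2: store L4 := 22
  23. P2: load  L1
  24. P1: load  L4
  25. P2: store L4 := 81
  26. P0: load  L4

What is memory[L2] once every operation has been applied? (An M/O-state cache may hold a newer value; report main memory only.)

[1] P1: store L4 := 86 | P0:I, P1:M(86), P2:I | bus: BusRdX
[2] P2: store L2 := 97 | P0:I, P1:I, P2:M(97) | bus: BusRdX
[3] P1: store L4 := 29 | P0:I, P1:M(29), P2:I | bus: none
[4] P1: load  L1 | P0:I, P1:E(50), P2:I | bus: BusRd
[5] P0: load  L3 | P0:E(0), P1:I, P2:I | bus: BusRd
[6] P0: load  L4 | P0:S(29), P1:O(29), P2:I | bus: BusRd
[7] P0: store L4 := 42 | P0:M(42), P1:I, P2:I | bus: BusUpgr,Flush
[8] P2: load  L0 | P0:I, P1:I, P2:E(20) | bus: BusRd
[9] P1: load  L5 | P0:I, P1:E(70), P2:I | bus: BusRd
[10] P2: load  L4 | P0:O(42), P1:I, P2:S(42) | bus: BusRd
[11] P2: load  L4 | P0:O(42), P1:I, P2:S(42) | bus: none
[12] P0: store L1 := 29 | P0:M(29), P1:I, P2:I | bus: BusRdX
[13] P2: load  L4 | P0:O(42), P1:I, P2:S(42) | bus: none
[14] P2: store L4 := 7 | P0:I, P1:I, P2:M(7) | bus: BusUpgr,Flush
[15] P0: load  L1 | P0:M(29), P1:I, P2:I | bus: none
[16] P1: load  L4 | P0:I, P1:S(7), P2:O(7) | bus: BusRd
[17] P2: load  L0 | P0:I, P1:I, P2:E(20) | bus: none
[18] P2: load  L5 | P0:I, P1:S(70), P2:S(70) | bus: BusRd
[19] P1: load  L4 | P0:I, P1:S(7), P2:O(7) | bus: none
[20] P2: load  L4 | P0:I, P1:S(7), P2:O(7) | bus: none
[21] P1: load  L0 | P0:I, P1:S(20), P2:S(20) | bus: BusRd
[22] P2: store L4 := 22 | P0:I, P1:I, P2:M(22) | bus: BusUpgr
[23] P2: load  L1 | P0:O(29), P1:I, P2:S(29) | bus: BusRd
[24] P1: load  L4 | P0:I, P1:S(22), P2:O(22) | bus: BusRd
[25] P2: store L4 := 81 | P0:I, P1:I, P2:M(81) | bus: BusUpgr
[26] P0: load  L4 | P0:S(81), P1:I, P2:O(81) | bus: BusRd

memory[L2] = 70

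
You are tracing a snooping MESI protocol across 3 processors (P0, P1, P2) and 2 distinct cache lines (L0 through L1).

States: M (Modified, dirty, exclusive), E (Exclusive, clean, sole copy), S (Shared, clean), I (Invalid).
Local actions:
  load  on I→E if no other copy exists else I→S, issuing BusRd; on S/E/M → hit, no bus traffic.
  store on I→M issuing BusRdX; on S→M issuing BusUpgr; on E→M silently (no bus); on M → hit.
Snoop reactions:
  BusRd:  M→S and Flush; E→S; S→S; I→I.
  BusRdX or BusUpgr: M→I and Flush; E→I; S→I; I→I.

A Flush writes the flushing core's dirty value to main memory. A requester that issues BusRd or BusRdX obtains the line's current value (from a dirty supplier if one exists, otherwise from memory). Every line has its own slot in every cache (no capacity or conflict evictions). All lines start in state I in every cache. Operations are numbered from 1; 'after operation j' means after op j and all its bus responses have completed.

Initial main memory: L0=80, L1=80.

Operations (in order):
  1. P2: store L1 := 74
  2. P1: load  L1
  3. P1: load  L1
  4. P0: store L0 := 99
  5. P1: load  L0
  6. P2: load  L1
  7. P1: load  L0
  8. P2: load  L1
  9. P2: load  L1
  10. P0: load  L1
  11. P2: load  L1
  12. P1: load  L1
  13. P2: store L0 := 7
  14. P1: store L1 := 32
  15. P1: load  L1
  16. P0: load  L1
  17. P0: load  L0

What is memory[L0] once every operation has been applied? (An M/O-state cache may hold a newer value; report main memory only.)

memory[L0] = 7

[1] P2: store L1 := 74 | P0:I, P1:I, P2:M(74) | bus: BusRdX
[2] P1: load  L1 | P0:I, P1:S(74), P2:S(74) | bus: BusRd,Flush
[3] P1: load  L1 | P0:I, P1:S(74), P2:S(74) | bus: none
[4] P0: store L0 := 99 | P0:M(99), P1:I, P2:I | bus: BusRdX
[5] P1: load  L0 | P0:S(99), P1:S(99), P2:I | bus: BusRd,Flush
[6] P2: load  L1 | P0:I, P1:S(74), P2:S(74) | bus: none
[7] P1: load  L0 | P0:S(99), P1:S(99), P2:I | bus: none
[8] P2: load  L1 | P0:I, P1:S(74), P2:S(74) | bus: none
[9] P2: load  L1 | P0:I, P1:S(74), P2:S(74) | bus: none
[10] P0: load  L1 | P0:S(74), P1:S(74), P2:S(74) | bus: BusRd
[11] P2: load  L1 | P0:S(74), P1:S(74), P2:S(74) | bus: none
[12] P1: load  L1 | P0:S(74), P1:S(74), P2:S(74) | bus: none
[13] P2: store L0 := 7 | P0:I, P1:I, P2:M(7) | bus: BusRdX
[14] P1: store L1 := 32 | P0:I, P1:M(32), P2:I | bus: BusUpgr
[15] P1: load  L1 | P0:I, P1:M(32), P2:I | bus: none
[16] P0: load  L1 | P0:S(32), P1:S(32), P2:I | bus: BusRd,Flush
[17] P0: load  L0 | P0:S(7), P1:I, P2:S(7) | bus: BusRd,Flush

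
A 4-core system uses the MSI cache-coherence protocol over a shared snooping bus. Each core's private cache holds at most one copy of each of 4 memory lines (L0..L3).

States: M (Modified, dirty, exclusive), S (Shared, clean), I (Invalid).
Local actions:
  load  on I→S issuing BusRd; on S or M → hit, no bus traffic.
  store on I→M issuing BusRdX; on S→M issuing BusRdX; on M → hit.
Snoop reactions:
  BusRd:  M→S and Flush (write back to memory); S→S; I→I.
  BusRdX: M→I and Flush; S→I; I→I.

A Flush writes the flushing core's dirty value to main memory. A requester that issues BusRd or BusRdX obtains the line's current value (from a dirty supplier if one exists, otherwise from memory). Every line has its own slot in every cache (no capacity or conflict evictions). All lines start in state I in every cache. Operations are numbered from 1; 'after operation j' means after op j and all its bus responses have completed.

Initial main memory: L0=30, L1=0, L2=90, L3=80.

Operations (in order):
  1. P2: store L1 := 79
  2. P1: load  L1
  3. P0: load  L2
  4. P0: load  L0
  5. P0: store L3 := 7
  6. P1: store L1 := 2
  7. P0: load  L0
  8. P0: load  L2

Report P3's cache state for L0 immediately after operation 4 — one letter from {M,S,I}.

state = I

  op1 P2: store L1 := 79 → I/I/M/I on L1; bus BusRdX; mem=0
  op2 P1: load  L1 → I/S/S/I on L1; bus BusRd Flush; mem=79
  op3 P0: load  L2 → S/I/I/I on L2; bus BusRd; mem=90
  op4 P0: load  L0 → S/I/I/I on L0; bus BusRd; mem=30
  op5 P0: store L3 := 7 → M/I/I/I on L3; bus BusRdX; mem=80
  op6 P1: store L1 := 2 → I/M/I/I on L1; bus BusRdX; mem=79
  op7 P0: load  L0 → S/I/I/I on L0; bus (none); mem=30
  op8 P0: load  L2 → S/I/I/I on L2; bus (none); mem=90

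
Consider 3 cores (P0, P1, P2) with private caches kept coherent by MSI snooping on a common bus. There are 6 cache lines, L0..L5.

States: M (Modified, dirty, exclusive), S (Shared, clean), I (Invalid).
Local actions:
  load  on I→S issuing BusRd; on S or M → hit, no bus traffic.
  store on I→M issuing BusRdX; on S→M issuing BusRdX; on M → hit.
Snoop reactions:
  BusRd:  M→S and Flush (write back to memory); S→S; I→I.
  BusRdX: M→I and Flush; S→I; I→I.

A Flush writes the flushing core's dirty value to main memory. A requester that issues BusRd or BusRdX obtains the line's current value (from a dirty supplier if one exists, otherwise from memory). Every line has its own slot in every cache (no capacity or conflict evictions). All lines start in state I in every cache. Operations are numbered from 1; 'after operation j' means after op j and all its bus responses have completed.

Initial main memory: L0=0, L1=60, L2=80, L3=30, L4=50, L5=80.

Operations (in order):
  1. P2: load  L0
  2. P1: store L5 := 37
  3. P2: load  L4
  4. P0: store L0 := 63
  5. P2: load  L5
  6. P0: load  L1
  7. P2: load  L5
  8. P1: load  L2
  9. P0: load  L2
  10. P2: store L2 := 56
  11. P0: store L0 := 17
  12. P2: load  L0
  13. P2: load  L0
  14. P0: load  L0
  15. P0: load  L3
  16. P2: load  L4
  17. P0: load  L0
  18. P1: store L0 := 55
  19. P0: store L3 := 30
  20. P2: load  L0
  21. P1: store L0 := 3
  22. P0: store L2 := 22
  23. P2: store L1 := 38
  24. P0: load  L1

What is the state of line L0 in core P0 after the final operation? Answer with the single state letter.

[1] P2: load  L0 | P0:I, P1:I, P2:S(0) | bus: BusRd
[2] P1: store L5 := 37 | P0:I, P1:M(37), P2:I | bus: BusRdX
[3] P2: load  L4 | P0:I, P1:I, P2:S(50) | bus: BusRd
[4] P0: store L0 := 63 | P0:M(63), P1:I, P2:I | bus: BusRdX
[5] P2: load  L5 | P0:I, P1:S(37), P2:S(37) | bus: BusRd,Flush
[6] P0: load  L1 | P0:S(60), P1:I, P2:I | bus: BusRd
[7] P2: load  L5 | P0:I, P1:S(37), P2:S(37) | bus: none
[8] P1: load  L2 | P0:I, P1:S(80), P2:I | bus: BusRd
[9] P0: load  L2 | P0:S(80), P1:S(80), P2:I | bus: BusRd
[10] P2: store L2 := 56 | P0:I, P1:I, P2:M(56) | bus: BusRdX
[11] P0: store L0 := 17 | P0:M(17), P1:I, P2:I | bus: none
[12] P2: load  L0 | P0:S(17), P1:I, P2:S(17) | bus: BusRd,Flush
[13] P2: load  L0 | P0:S(17), P1:I, P2:S(17) | bus: none
[14] P0: load  L0 | P0:S(17), P1:I, P2:S(17) | bus: none
[15] P0: load  L3 | P0:S(30), P1:I, P2:I | bus: BusRd
[16] P2: load  L4 | P0:I, P1:I, P2:S(50) | bus: none
[17] P0: load  L0 | P0:S(17), P1:I, P2:S(17) | bus: none
[18] P1: store L0 := 55 | P0:I, P1:M(55), P2:I | bus: BusRdX
[19] P0: store L3 := 30 | P0:M(30), P1:I, P2:I | bus: BusRdX
[20] P2: load  L0 | P0:I, P1:S(55), P2:S(55) | bus: BusRd,Flush
[21] P1: store L0 := 3 | P0:I, P1:M(3), P2:I | bus: BusRdX
[22] P0: store L2 := 22 | P0:M(22), P1:I, P2:I | bus: BusRdX,Flush
[23] P2: store L1 := 38 | P0:I, P1:I, P2:M(38) | bus: BusRdX
[24] P0: load  L1 | P0:S(38), P1:I, P2:S(38) | bus: BusRd,Flush

state = I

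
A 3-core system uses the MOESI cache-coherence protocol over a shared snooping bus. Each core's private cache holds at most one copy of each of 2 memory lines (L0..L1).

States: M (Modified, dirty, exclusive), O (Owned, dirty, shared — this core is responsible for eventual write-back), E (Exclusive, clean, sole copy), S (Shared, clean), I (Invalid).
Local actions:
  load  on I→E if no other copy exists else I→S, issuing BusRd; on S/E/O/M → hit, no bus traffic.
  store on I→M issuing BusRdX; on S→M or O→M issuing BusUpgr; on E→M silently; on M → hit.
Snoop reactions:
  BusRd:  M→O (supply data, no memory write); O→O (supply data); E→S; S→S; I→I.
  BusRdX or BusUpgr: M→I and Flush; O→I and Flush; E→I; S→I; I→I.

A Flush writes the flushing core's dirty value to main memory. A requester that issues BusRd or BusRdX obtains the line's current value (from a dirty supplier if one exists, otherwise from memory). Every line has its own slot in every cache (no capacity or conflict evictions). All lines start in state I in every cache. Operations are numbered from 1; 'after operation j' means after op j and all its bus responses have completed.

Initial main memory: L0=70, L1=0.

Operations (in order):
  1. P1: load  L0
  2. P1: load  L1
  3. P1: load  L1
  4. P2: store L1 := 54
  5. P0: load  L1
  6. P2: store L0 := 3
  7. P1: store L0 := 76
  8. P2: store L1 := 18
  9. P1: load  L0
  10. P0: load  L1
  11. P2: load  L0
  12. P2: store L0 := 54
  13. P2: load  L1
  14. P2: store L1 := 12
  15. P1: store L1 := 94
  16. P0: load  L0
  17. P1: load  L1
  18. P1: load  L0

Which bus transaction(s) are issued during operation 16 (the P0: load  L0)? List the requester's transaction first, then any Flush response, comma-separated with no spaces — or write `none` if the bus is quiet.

bus = BusRd

1. P1: load  L0  bus=[BusRd]  L0: P0=I P1=E P2=I  mem[L0]=70
2. P1: load  L1  bus=[BusRd]  L1: P0=I P1=E P2=I  mem[L1]=0
3. P1: load  L1  bus=[-]  L1: P0=I P1=E P2=I  mem[L1]=0
4. P2: store L1 := 54  bus=[BusRdX]  L1: P0=I P1=I P2=M  mem[L1]=0
5. P0: load  L1  bus=[BusRd]  L1: P0=S P1=I P2=O  mem[L1]=0
6. P2: store L0 := 3  bus=[BusRdX]  L0: P0=I P1=I P2=M  mem[L0]=70
7. P1: store L0 := 76  bus=[BusRdX,Flush]  L0: P0=I P1=M P2=I  mem[L0]=3
8. P2: store L1 := 18  bus=[BusUpgr]  L1: P0=I P1=I P2=M  mem[L1]=0
9. P1: load  L0  bus=[-]  L0: P0=I P1=M P2=I  mem[L0]=3
10. P0: load  L1  bus=[BusRd]  L1: P0=S P1=I P2=O  mem[L1]=0
11. P2: load  L0  bus=[BusRd]  L0: P0=I P1=O P2=S  mem[L0]=3
12. P2: store L0 := 54  bus=[BusUpgr,Flush]  L0: P0=I P1=I P2=M  mem[L0]=76
13. P2: load  L1  bus=[-]  L1: P0=S P1=I P2=O  mem[L1]=0
14. P2: store L1 := 12  bus=[BusUpgr]  L1: P0=I P1=I P2=M  mem[L1]=0
15. P1: store L1 := 94  bus=[BusRdX,Flush]  L1: P0=I P1=M P2=I  mem[L1]=12
16. P0: load  L0  bus=[BusRd]  L0: P0=S P1=I P2=O  mem[L0]=76
17. P1: load  L1  bus=[-]  L1: P0=I P1=M P2=I  mem[L1]=12
18. P1: load  L0  bus=[BusRd]  L0: P0=S P1=S P2=O  mem[L0]=76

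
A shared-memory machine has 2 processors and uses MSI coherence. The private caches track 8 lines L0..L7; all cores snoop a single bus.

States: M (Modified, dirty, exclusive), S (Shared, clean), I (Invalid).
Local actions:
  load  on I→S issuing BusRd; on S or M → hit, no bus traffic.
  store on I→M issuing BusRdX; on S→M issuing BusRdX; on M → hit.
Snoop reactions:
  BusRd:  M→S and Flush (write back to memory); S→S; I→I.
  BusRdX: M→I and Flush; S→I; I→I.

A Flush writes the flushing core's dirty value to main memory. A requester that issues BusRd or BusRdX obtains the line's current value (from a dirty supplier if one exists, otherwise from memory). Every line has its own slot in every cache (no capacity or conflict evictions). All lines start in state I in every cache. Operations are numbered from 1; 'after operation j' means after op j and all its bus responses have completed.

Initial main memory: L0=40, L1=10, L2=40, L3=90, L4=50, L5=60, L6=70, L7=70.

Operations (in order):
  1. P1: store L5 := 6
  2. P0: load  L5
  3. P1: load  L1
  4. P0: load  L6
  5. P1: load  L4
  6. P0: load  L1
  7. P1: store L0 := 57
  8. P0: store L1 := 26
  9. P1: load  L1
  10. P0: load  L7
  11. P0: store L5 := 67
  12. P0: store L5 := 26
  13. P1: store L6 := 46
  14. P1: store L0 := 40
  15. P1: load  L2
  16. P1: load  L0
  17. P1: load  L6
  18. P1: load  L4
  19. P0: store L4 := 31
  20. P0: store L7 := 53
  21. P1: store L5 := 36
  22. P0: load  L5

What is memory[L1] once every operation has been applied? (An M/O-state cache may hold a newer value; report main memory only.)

[1] P1: store L5 := 6 | P0:I, P1:M(6) | bus: BusRdX
[2] P0: load  L5 | P0:S(6), P1:S(6) | bus: BusRd,Flush
[3] P1: load  L1 | P0:I, P1:S(10) | bus: BusRd
[4] P0: load  L6 | P0:S(70), P1:I | bus: BusRd
[5] P1: load  L4 | P0:I, P1:S(50) | bus: BusRd
[6] P0: load  L1 | P0:S(10), P1:S(10) | bus: BusRd
[7] P1: store L0 := 57 | P0:I, P1:M(57) | bus: BusRdX
[8] P0: store L1 := 26 | P0:M(26), P1:I | bus: BusRdX
[9] P1: load  L1 | P0:S(26), P1:S(26) | bus: BusRd,Flush
[10] P0: load  L7 | P0:S(70), P1:I | bus: BusRd
[11] P0: store L5 := 67 | P0:M(67), P1:I | bus: BusRdX
[12] P0: store L5 := 26 | P0:M(26), P1:I | bus: none
[13] P1: store L6 := 46 | P0:I, P1:M(46) | bus: BusRdX
[14] P1: store L0 := 40 | P0:I, P1:M(40) | bus: none
[15] P1: load  L2 | P0:I, P1:S(40) | bus: BusRd
[16] P1: load  L0 | P0:I, P1:M(40) | bus: none
[17] P1: load  L6 | P0:I, P1:M(46) | bus: none
[18] P1: load  L4 | P0:I, P1:S(50) | bus: none
[19] P0: store L4 := 31 | P0:M(31), P1:I | bus: BusRdX
[20] P0: store L7 := 53 | P0:M(53), P1:I | bus: BusRdX
[21] P1: store L5 := 36 | P0:I, P1:M(36) | bus: BusRdX,Flush
[22] P0: load  L5 | P0:S(36), P1:S(36) | bus: BusRd,Flush

memory[L1] = 26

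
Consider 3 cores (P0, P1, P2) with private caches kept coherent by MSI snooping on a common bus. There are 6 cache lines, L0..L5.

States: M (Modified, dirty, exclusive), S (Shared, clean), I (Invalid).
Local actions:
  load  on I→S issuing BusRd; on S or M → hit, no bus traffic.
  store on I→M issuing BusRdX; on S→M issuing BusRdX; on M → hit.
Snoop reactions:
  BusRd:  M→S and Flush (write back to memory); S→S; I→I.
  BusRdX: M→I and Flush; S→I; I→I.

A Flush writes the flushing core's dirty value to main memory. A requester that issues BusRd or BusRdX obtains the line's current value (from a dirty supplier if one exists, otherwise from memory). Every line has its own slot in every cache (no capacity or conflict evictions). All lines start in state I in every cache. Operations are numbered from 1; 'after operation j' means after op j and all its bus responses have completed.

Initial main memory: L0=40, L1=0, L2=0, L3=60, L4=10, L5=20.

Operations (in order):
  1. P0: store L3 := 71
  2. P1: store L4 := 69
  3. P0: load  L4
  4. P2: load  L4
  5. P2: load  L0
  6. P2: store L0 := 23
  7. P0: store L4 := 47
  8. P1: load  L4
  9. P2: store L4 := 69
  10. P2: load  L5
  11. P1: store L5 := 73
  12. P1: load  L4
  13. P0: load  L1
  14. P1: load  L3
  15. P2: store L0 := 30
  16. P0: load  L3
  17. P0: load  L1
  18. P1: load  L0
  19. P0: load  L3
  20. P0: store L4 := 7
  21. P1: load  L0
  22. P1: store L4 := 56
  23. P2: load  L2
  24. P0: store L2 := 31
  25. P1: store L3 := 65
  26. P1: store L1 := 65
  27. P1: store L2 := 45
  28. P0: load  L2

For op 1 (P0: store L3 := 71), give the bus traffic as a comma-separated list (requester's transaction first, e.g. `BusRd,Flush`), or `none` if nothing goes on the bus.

1. P0: store L3 := 71  bus=[BusRdX]  L3: P0=M P1=I P2=I  mem[L3]=60
2. P1: store L4 := 69  bus=[BusRdX]  L4: P0=I P1=M P2=I  mem[L4]=10
3. P0: load  L4  bus=[BusRd,Flush]  L4: P0=S P1=S P2=I  mem[L4]=69
4. P2: load  L4  bus=[BusRd]  L4: P0=S P1=S P2=S  mem[L4]=69
5. P2: load  L0  bus=[BusRd]  L0: P0=I P1=I P2=S  mem[L0]=40
6. P2: store L0 := 23  bus=[BusRdX]  L0: P0=I P1=I P2=M  mem[L0]=40
7. P0: store L4 := 47  bus=[BusRdX]  L4: P0=M P1=I P2=I  mem[L4]=69
8. P1: load  L4  bus=[BusRd,Flush]  L4: P0=S P1=S P2=I  mem[L4]=47
9. P2: store L4 := 69  bus=[BusRdX]  L4: P0=I P1=I P2=M  mem[L4]=47
10. P2: load  L5  bus=[BusRd]  L5: P0=I P1=I P2=S  mem[L5]=20
11. P1: store L5 := 73  bus=[BusRdX]  L5: P0=I P1=M P2=I  mem[L5]=20
12. P1: load  L4  bus=[BusRd,Flush]  L4: P0=I P1=S P2=S  mem[L4]=69
13. P0: load  L1  bus=[BusRd]  L1: P0=S P1=I P2=I  mem[L1]=0
14. P1: load  L3  bus=[BusRd,Flush]  L3: P0=S P1=S P2=I  mem[L3]=71
15. P2: store L0 := 30  bus=[-]  L0: P0=I P1=I P2=M  mem[L0]=40
16. P0: load  L3  bus=[-]  L3: P0=S P1=S P2=I  mem[L3]=71
17. P0: load  L1  bus=[-]  L1: P0=S P1=I P2=I  mem[L1]=0
18. P1: load  L0  bus=[BusRd,Flush]  L0: P0=I P1=S P2=S  mem[L0]=30
19. P0: load  L3  bus=[-]  L3: P0=S P1=S P2=I  mem[L3]=71
20. P0: store L4 := 7  bus=[BusRdX]  L4: P0=M P1=I P2=I  mem[L4]=69
21. P1: load  L0  bus=[-]  L0: P0=I P1=S P2=S  mem[L0]=30
22. P1: store L4 := 56  bus=[BusRdX,Flush]  L4: P0=I P1=M P2=I  mem[L4]=7
23. P2: load  L2  bus=[BusRd]  L2: P0=I P1=I P2=S  mem[L2]=0
24. P0: store L2 := 31  bus=[BusRdX]  L2: P0=M P1=I P2=I  mem[L2]=0
25. P1: store L3 := 65  bus=[BusRdX]  L3: P0=I P1=M P2=I  mem[L3]=71
26. P1: store L1 := 65  bus=[BusRdX]  L1: P0=I P1=M P2=I  mem[L1]=0
27. P1: store L2 := 45  bus=[BusRdX,Flush]  L2: P0=I P1=M P2=I  mem[L2]=31
28. P0: load  L2  bus=[BusRd,Flush]  L2: P0=S P1=S P2=I  mem[L2]=45

bus = BusRdX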